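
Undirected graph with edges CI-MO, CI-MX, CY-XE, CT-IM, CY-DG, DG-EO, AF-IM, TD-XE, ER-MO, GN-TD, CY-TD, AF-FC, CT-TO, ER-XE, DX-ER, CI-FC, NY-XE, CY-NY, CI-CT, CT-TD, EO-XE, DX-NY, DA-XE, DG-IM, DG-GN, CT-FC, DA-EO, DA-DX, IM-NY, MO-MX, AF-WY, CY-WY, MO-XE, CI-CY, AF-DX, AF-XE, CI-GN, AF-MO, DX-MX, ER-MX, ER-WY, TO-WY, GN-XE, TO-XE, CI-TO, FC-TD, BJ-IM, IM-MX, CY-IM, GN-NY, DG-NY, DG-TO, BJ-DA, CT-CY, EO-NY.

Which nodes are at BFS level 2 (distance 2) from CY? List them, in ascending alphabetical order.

AF, BJ, DA, DX, EO, ER, FC, GN, MO, MX, TO

Level 0: CY
Level 1: CI, CT, DG, IM, NY, TD, WY, XE
Level 2: AF, BJ, DA, DX, EO, ER, FC, GN, MO, MX, TO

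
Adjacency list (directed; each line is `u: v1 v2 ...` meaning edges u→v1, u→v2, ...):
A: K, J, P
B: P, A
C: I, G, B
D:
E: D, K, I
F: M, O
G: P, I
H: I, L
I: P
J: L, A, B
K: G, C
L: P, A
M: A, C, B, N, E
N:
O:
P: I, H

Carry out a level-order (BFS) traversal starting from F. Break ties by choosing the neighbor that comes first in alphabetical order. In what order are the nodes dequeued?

F → M → O → A → B → C → E → N → J → K → P → G → I → D → L → H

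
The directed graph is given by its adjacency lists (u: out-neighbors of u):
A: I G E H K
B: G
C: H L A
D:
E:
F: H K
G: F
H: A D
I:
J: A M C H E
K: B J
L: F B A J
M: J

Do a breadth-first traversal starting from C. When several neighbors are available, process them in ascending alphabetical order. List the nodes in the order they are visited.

C → A → H → L → E → G → I → K → D → B → F → J → M

Visit C; enqueue A, H, L → queue [A, H, L]
Visit A; enqueue E, G, I, K → queue [H, L, E, G, I, K]
Visit H; enqueue D → queue [L, E, G, I, K, D]
Visit L; enqueue B, F, J → queue [E, G, I, K, D, B, F, J]
Visit E → queue [G, I, K, D, B, F, J]
Visit G → queue [I, K, D, B, F, J]
Visit I → queue [K, D, B, F, J]
Visit K → queue [D, B, F, J]
Visit D → queue [B, F, J]
Visit B → queue [F, J]
Visit F → queue [J]
Visit J; enqueue M → queue [M]
Visit M → queue []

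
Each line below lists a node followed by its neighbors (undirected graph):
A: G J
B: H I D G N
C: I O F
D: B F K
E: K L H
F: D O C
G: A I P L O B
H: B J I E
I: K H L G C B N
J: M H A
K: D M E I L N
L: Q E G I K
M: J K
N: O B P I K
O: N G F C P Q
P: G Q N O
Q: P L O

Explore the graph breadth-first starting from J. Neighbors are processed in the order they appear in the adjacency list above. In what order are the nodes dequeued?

Visit J; enqueue M, H, A → queue [M, H, A]
Visit M; enqueue K → queue [H, A, K]
Visit H; enqueue B, I, E → queue [A, K, B, I, E]
Visit A; enqueue G → queue [K, B, I, E, G]
Visit K; enqueue D, L, N → queue [B, I, E, G, D, L, N]
Visit B → queue [I, E, G, D, L, N]
Visit I; enqueue C → queue [E, G, D, L, N, C]
Visit E → queue [G, D, L, N, C]
Visit G; enqueue P, O → queue [D, L, N, C, P, O]
Visit D; enqueue F → queue [L, N, C, P, O, F]
Visit L; enqueue Q → queue [N, C, P, O, F, Q]
Visit N → queue [C, P, O, F, Q]
Visit C → queue [P, O, F, Q]
Visit P → queue [O, F, Q]
Visit O → queue [F, Q]
Visit F → queue [Q]
Visit Q → queue []

J -> M -> H -> A -> K -> B -> I -> E -> G -> D -> L -> N -> C -> P -> O -> F -> Q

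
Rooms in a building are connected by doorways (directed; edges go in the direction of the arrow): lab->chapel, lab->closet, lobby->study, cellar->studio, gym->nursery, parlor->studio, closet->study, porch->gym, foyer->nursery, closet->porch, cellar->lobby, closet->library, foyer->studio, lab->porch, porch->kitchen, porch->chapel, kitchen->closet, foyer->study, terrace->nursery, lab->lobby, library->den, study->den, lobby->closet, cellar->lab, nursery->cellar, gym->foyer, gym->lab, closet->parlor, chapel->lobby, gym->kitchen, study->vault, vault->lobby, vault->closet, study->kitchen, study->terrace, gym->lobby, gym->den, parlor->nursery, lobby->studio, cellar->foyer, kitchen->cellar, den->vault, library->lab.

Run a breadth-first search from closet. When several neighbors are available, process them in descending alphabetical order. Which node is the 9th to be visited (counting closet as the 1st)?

den

Visit closet; enqueue study, porch, parlor, library → queue [study, porch, parlor, library]
Visit study; enqueue vault, terrace, kitchen, den → queue [porch, parlor, library, vault, terrace, kitchen, den]
Visit porch; enqueue gym, chapel → queue [parlor, library, vault, terrace, kitchen, den, gym, chapel]
Visit parlor; enqueue studio, nursery → queue [library, vault, terrace, kitchen, den, gym, chapel, studio, nursery]
Visit library; enqueue lab → queue [vault, terrace, kitchen, den, gym, chapel, studio, nursery, lab]
Visit vault; enqueue lobby → queue [terrace, kitchen, den, gym, chapel, studio, nursery, lab, lobby]
Visit terrace → queue [kitchen, den, gym, chapel, studio, nursery, lab, lobby]
Visit kitchen; enqueue cellar → queue [den, gym, chapel, studio, nursery, lab, lobby, cellar]
Visit den → queue [gym, chapel, studio, nursery, lab, lobby, cellar]
Visit gym; enqueue foyer → queue [chapel, studio, nursery, lab, lobby, cellar, foyer]
Visit chapel → queue [studio, nursery, lab, lobby, cellar, foyer]
Visit studio → queue [nursery, lab, lobby, cellar, foyer]
Visit nursery → queue [lab, lobby, cellar, foyer]
Visit lab → queue [lobby, cellar, foyer]
Visit lobby → queue [cellar, foyer]
Visit cellar → queue [foyer]
Visit foyer → queue []

Visit order: closet, study, porch, parlor, library, vault, terrace, kitchen, den, gym, chapel, studio, nursery, lab, lobby, cellar, foyer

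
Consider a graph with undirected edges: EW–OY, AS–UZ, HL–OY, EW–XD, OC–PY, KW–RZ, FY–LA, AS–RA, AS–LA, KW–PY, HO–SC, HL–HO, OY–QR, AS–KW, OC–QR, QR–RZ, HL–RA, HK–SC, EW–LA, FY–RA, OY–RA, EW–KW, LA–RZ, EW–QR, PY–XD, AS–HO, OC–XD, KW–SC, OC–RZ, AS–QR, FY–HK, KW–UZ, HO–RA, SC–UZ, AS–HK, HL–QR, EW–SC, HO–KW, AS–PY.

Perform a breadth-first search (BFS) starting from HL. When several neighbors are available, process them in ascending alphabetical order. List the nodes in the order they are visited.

Visit HL; enqueue HO, OY, QR, RA → queue [HO, OY, QR, RA]
Visit HO; enqueue AS, KW, SC → queue [OY, QR, RA, AS, KW, SC]
Visit OY; enqueue EW → queue [QR, RA, AS, KW, SC, EW]
Visit QR; enqueue OC, RZ → queue [RA, AS, KW, SC, EW, OC, RZ]
Visit RA; enqueue FY → queue [AS, KW, SC, EW, OC, RZ, FY]
Visit AS; enqueue HK, LA, PY, UZ → queue [KW, SC, EW, OC, RZ, FY, HK, LA, PY, UZ]
Visit KW → queue [SC, EW, OC, RZ, FY, HK, LA, PY, UZ]
Visit SC → queue [EW, OC, RZ, FY, HK, LA, PY, UZ]
Visit EW; enqueue XD → queue [OC, RZ, FY, HK, LA, PY, UZ, XD]
Visit OC → queue [RZ, FY, HK, LA, PY, UZ, XD]
Visit RZ → queue [FY, HK, LA, PY, UZ, XD]
Visit FY → queue [HK, LA, PY, UZ, XD]
Visit HK → queue [LA, PY, UZ, XD]
Visit LA → queue [PY, UZ, XD]
Visit PY → queue [UZ, XD]
Visit UZ → queue [XD]
Visit XD → queue []

HL → HO → OY → QR → RA → AS → KW → SC → EW → OC → RZ → FY → HK → LA → PY → UZ → XD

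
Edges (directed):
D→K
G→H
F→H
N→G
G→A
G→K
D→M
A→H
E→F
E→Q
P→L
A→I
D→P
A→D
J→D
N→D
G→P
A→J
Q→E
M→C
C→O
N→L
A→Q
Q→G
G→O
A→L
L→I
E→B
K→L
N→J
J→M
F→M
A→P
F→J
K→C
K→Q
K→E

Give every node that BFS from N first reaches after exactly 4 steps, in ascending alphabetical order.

Level 0: N
Level 1: D, G, J, L
Level 2: A, H, I, K, M, O, P
Level 3: C, E, Q
Level 4: B, F

B, F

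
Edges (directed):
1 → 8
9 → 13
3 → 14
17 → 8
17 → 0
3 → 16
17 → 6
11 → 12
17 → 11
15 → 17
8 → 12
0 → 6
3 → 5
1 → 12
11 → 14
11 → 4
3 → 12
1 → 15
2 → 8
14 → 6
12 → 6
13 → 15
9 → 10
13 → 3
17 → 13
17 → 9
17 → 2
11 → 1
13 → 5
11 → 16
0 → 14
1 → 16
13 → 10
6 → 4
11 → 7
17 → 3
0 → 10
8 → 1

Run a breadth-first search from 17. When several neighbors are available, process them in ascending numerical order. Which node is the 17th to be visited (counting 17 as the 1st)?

7

Visit 17; enqueue 0, 2, 3, 6, 8, 9, 11, 13 → queue [0, 2, 3, 6, 8, 9, 11, 13]
Visit 0; enqueue 10, 14 → queue [2, 3, 6, 8, 9, 11, 13, 10, 14]
Visit 2 → queue [3, 6, 8, 9, 11, 13, 10, 14]
Visit 3; enqueue 5, 12, 16 → queue [6, 8, 9, 11, 13, 10, 14, 5, 12, 16]
Visit 6; enqueue 4 → queue [8, 9, 11, 13, 10, 14, 5, 12, 16, 4]
Visit 8; enqueue 1 → queue [9, 11, 13, 10, 14, 5, 12, 16, 4, 1]
Visit 9 → queue [11, 13, 10, 14, 5, 12, 16, 4, 1]
Visit 11; enqueue 7 → queue [13, 10, 14, 5, 12, 16, 4, 1, 7]
Visit 13; enqueue 15 → queue [10, 14, 5, 12, 16, 4, 1, 7, 15]
Visit 10 → queue [14, 5, 12, 16, 4, 1, 7, 15]
Visit 14 → queue [5, 12, 16, 4, 1, 7, 15]
Visit 5 → queue [12, 16, 4, 1, 7, 15]
Visit 12 → queue [16, 4, 1, 7, 15]
Visit 16 → queue [4, 1, 7, 15]
Visit 4 → queue [1, 7, 15]
Visit 1 → queue [7, 15]
Visit 7 → queue [15]
Visit 15 → queue []

Visit order: 17, 0, 2, 3, 6, 8, 9, 11, 13, 10, 14, 5, 12, 16, 4, 1, 7, 15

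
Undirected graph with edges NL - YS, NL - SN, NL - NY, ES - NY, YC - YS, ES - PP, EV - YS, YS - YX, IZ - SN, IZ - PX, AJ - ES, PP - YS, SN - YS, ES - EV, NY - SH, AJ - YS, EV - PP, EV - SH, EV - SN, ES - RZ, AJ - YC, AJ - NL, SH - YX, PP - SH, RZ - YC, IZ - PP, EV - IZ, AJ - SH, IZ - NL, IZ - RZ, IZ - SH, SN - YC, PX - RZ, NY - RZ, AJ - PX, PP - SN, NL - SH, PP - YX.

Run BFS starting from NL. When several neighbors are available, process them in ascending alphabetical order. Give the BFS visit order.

NL, AJ, IZ, NY, SH, SN, YS, ES, PX, YC, EV, PP, RZ, YX

Visit NL; enqueue AJ, IZ, NY, SH, SN, YS → queue [AJ, IZ, NY, SH, SN, YS]
Visit AJ; enqueue ES, PX, YC → queue [IZ, NY, SH, SN, YS, ES, PX, YC]
Visit IZ; enqueue EV, PP, RZ → queue [NY, SH, SN, YS, ES, PX, YC, EV, PP, RZ]
Visit NY → queue [SH, SN, YS, ES, PX, YC, EV, PP, RZ]
Visit SH; enqueue YX → queue [SN, YS, ES, PX, YC, EV, PP, RZ, YX]
Visit SN → queue [YS, ES, PX, YC, EV, PP, RZ, YX]
Visit YS → queue [ES, PX, YC, EV, PP, RZ, YX]
Visit ES → queue [PX, YC, EV, PP, RZ, YX]
Visit PX → queue [YC, EV, PP, RZ, YX]
Visit YC → queue [EV, PP, RZ, YX]
Visit EV → queue [PP, RZ, YX]
Visit PP → queue [RZ, YX]
Visit RZ → queue [YX]
Visit YX → queue []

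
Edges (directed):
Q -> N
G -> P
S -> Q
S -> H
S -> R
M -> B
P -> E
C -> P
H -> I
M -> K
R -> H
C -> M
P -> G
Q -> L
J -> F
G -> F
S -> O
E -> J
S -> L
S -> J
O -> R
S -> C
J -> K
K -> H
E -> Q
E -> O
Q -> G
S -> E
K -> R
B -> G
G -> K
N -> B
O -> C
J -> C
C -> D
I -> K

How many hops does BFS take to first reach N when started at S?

2

Level 0: S
Level 1: C, E, H, J, L, O, Q, R
Level 2: D, F, G, I, K, M, N, P
Level 3: B
N first appears at level 2.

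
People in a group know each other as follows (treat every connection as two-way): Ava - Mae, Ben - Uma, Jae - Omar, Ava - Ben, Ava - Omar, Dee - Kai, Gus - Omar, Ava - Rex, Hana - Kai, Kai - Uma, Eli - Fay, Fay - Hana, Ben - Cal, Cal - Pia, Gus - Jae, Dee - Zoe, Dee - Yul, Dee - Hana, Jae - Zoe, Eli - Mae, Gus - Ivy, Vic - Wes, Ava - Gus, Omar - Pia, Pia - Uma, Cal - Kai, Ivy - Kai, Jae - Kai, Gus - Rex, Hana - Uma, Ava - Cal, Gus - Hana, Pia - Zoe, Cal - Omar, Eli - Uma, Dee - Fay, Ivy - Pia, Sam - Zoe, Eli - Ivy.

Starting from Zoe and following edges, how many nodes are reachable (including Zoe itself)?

BFS from Zoe visits: Zoe, Sam, Pia, Jae, Dee, Uma, Omar, Ivy, Cal, Kai, Gus, Yul, Hana, Fay, Eli, Ben, Ava, Rex, Mae
Reachable nodes: 19 of 21 total.

19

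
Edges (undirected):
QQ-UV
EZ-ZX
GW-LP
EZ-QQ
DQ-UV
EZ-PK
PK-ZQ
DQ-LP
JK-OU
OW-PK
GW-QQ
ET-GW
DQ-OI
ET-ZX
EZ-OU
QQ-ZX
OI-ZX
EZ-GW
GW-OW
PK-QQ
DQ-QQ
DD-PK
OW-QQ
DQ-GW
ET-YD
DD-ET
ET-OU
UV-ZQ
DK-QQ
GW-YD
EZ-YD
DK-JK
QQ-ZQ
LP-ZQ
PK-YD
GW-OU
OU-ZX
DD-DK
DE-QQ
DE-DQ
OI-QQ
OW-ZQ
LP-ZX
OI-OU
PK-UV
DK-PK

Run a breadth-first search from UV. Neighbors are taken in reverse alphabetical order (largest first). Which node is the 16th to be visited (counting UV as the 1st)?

OU

Visit UV; enqueue ZQ, QQ, PK, DQ → queue [ZQ, QQ, PK, DQ]
Visit ZQ; enqueue OW, LP → queue [QQ, PK, DQ, OW, LP]
Visit QQ; enqueue ZX, OI, GW, EZ, DK, DE → queue [PK, DQ, OW, LP, ZX, OI, GW, EZ, DK, DE]
Visit PK; enqueue YD, DD → queue [DQ, OW, LP, ZX, OI, GW, EZ, DK, DE, YD, DD]
Visit DQ → queue [OW, LP, ZX, OI, GW, EZ, DK, DE, YD, DD]
Visit OW → queue [LP, ZX, OI, GW, EZ, DK, DE, YD, DD]
Visit LP → queue [ZX, OI, GW, EZ, DK, DE, YD, DD]
Visit ZX; enqueue OU, ET → queue [OI, GW, EZ, DK, DE, YD, DD, OU, ET]
Visit OI → queue [GW, EZ, DK, DE, YD, DD, OU, ET]
Visit GW → queue [EZ, DK, DE, YD, DD, OU, ET]
Visit EZ → queue [DK, DE, YD, DD, OU, ET]
Visit DK; enqueue JK → queue [DE, YD, DD, OU, ET, JK]
Visit DE → queue [YD, DD, OU, ET, JK]
Visit YD → queue [DD, OU, ET, JK]
Visit DD → queue [OU, ET, JK]
Visit OU → queue [ET, JK]
Visit ET → queue [JK]
Visit JK → queue []

Visit order: UV, ZQ, QQ, PK, DQ, OW, LP, ZX, OI, GW, EZ, DK, DE, YD, DD, OU, ET, JK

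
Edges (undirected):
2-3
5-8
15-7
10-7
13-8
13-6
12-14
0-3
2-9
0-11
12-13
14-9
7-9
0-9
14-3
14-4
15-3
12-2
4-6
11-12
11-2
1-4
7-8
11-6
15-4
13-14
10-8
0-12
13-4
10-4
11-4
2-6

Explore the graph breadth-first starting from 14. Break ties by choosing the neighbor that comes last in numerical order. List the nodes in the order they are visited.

14, 13, 12, 9, 4, 3, 8, 6, 11, 2, 0, 7, 15, 10, 1, 5

Visit 14; enqueue 13, 12, 9, 4, 3 → queue [13, 12, 9, 4, 3]
Visit 13; enqueue 8, 6 → queue [12, 9, 4, 3, 8, 6]
Visit 12; enqueue 11, 2, 0 → queue [9, 4, 3, 8, 6, 11, 2, 0]
Visit 9; enqueue 7 → queue [4, 3, 8, 6, 11, 2, 0, 7]
Visit 4; enqueue 15, 10, 1 → queue [3, 8, 6, 11, 2, 0, 7, 15, 10, 1]
Visit 3 → queue [8, 6, 11, 2, 0, 7, 15, 10, 1]
Visit 8; enqueue 5 → queue [6, 11, 2, 0, 7, 15, 10, 1, 5]
Visit 6 → queue [11, 2, 0, 7, 15, 10, 1, 5]
Visit 11 → queue [2, 0, 7, 15, 10, 1, 5]
Visit 2 → queue [0, 7, 15, 10, 1, 5]
Visit 0 → queue [7, 15, 10, 1, 5]
Visit 7 → queue [15, 10, 1, 5]
Visit 15 → queue [10, 1, 5]
Visit 10 → queue [1, 5]
Visit 1 → queue [5]
Visit 5 → queue []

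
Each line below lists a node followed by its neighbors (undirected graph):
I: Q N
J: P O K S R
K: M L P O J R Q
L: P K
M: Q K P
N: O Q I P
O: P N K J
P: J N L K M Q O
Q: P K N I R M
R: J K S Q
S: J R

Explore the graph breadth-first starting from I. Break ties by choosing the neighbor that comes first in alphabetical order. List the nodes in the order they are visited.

Visit I; enqueue N, Q → queue [N, Q]
Visit N; enqueue O, P → queue [Q, O, P]
Visit Q; enqueue K, M, R → queue [O, P, K, M, R]
Visit O; enqueue J → queue [P, K, M, R, J]
Visit P; enqueue L → queue [K, M, R, J, L]
Visit K → queue [M, R, J, L]
Visit M → queue [R, J, L]
Visit R; enqueue S → queue [J, L, S]
Visit J → queue [L, S]
Visit L → queue [S]
Visit S → queue []

I → N → Q → O → P → K → M → R → J → L → S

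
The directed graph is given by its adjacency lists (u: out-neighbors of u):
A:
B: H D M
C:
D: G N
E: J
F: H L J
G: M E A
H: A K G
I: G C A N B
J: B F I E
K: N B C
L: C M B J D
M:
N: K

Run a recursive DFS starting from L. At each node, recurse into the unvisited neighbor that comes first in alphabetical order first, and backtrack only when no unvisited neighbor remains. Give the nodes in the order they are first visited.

Visit L
L → B
B → D
D → G
G → A
G → E
E → J
J → F
F → H
H → K
K → C
K → N
J → I
G → M

L -> B -> D -> G -> A -> E -> J -> F -> H -> K -> C -> N -> I -> M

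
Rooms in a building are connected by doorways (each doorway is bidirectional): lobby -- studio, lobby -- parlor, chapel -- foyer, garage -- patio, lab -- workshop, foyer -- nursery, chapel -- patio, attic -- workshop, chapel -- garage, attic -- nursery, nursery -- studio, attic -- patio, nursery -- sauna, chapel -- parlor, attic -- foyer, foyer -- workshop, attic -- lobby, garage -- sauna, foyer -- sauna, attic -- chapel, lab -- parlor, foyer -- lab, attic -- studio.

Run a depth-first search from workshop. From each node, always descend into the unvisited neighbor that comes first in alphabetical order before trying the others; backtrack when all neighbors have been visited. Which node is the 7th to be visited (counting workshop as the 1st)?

Visit workshop
workshop → attic
attic → chapel
chapel → foyer
foyer → lab
lab → parlor
parlor → lobby
lobby → studio
studio → nursery
nursery → sauna
sauna → garage
garage → patio

Visit order: workshop, attic, chapel, foyer, lab, parlor, lobby, studio, nursery, sauna, garage, patio

lobby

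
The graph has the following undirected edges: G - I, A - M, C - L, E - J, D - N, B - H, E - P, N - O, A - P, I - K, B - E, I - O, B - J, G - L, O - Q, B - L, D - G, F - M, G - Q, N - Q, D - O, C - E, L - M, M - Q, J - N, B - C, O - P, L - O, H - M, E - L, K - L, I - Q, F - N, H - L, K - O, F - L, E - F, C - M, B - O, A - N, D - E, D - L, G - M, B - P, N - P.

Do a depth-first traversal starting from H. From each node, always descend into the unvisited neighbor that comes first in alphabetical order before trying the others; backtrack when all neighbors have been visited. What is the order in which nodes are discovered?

Visit H
H → B
B → C
C → E
E → D
D → G
G → I
I → K
K → L
L → F
F → M
M → A
A → N
N → J
N → O
O → P
O → Q

H -> B -> C -> E -> D -> G -> I -> K -> L -> F -> M -> A -> N -> J -> O -> P -> Q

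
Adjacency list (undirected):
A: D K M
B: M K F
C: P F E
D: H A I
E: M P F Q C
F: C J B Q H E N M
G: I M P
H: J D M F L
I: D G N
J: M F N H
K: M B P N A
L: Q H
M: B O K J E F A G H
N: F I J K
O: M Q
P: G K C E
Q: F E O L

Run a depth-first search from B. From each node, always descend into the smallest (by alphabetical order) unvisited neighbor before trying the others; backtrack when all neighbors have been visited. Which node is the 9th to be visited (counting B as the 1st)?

Visit B
B → F
F → C
C → E
E → M
M → A
A → D
D → H
H → J
J → N
N → I
I → G
G → P
P → K
H → L
L → Q
Q → O

Visit order: B, F, C, E, M, A, D, H, J, N, I, G, P, K, L, Q, O

J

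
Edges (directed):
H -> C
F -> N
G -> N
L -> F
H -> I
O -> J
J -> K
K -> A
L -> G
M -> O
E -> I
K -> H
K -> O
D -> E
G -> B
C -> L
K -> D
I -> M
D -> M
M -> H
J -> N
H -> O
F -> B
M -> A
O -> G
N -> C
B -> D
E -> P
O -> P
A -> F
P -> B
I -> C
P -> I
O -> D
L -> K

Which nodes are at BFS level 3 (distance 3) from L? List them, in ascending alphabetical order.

C, E, I, J, M, P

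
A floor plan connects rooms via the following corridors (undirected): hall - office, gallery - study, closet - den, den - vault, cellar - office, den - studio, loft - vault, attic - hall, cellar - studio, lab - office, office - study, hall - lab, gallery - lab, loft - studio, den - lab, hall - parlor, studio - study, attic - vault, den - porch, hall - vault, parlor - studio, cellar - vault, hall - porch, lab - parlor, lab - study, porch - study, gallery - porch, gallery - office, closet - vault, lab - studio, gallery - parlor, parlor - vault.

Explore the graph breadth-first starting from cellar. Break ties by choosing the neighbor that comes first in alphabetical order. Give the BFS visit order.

cellar -> office -> studio -> vault -> gallery -> hall -> lab -> study -> den -> loft -> parlor -> attic -> closet -> porch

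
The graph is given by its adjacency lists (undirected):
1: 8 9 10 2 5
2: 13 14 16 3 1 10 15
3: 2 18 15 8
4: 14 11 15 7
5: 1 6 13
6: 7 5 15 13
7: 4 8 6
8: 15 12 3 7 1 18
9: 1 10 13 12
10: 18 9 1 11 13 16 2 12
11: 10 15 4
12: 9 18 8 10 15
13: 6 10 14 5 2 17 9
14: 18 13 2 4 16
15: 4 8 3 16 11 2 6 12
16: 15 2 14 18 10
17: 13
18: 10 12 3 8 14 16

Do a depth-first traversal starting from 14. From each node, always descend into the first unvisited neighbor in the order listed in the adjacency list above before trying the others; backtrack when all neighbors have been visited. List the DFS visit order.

Visit 14
14 → 18
18 → 10
10 → 9
9 → 1
1 → 8
8 → 15
15 → 4
4 → 11
4 → 7
7 → 6
6 → 5
5 → 13
13 → 2
2 → 16
2 → 3
13 → 17
15 → 12

14, 18, 10, 9, 1, 8, 15, 4, 11, 7, 6, 5, 13, 2, 16, 3, 17, 12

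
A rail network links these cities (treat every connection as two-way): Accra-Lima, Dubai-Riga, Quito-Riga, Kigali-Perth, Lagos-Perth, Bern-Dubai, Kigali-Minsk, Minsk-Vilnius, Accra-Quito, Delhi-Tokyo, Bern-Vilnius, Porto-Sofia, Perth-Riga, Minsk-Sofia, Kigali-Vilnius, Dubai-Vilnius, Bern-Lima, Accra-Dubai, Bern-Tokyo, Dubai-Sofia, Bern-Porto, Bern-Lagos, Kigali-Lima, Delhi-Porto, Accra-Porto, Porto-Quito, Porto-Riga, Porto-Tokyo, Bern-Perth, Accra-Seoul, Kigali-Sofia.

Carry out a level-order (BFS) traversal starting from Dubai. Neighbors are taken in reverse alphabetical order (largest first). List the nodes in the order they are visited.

Visit Dubai; enqueue Vilnius, Sofia, Riga, Bern, Accra → queue [Vilnius, Sofia, Riga, Bern, Accra]
Visit Vilnius; enqueue Minsk, Kigali → queue [Sofia, Riga, Bern, Accra, Minsk, Kigali]
Visit Sofia; enqueue Porto → queue [Riga, Bern, Accra, Minsk, Kigali, Porto]
Visit Riga; enqueue Quito, Perth → queue [Bern, Accra, Minsk, Kigali, Porto, Quito, Perth]
Visit Bern; enqueue Tokyo, Lima, Lagos → queue [Accra, Minsk, Kigali, Porto, Quito, Perth, Tokyo, Lima, Lagos]
Visit Accra; enqueue Seoul → queue [Minsk, Kigali, Porto, Quito, Perth, Tokyo, Lima, Lagos, Seoul]
Visit Minsk → queue [Kigali, Porto, Quito, Perth, Tokyo, Lima, Lagos, Seoul]
Visit Kigali → queue [Porto, Quito, Perth, Tokyo, Lima, Lagos, Seoul]
Visit Porto; enqueue Delhi → queue [Quito, Perth, Tokyo, Lima, Lagos, Seoul, Delhi]
Visit Quito → queue [Perth, Tokyo, Lima, Lagos, Seoul, Delhi]
Visit Perth → queue [Tokyo, Lima, Lagos, Seoul, Delhi]
Visit Tokyo → queue [Lima, Lagos, Seoul, Delhi]
Visit Lima → queue [Lagos, Seoul, Delhi]
Visit Lagos → queue [Seoul, Delhi]
Visit Seoul → queue [Delhi]
Visit Delhi → queue []

Dubai → Vilnius → Sofia → Riga → Bern → Accra → Minsk → Kigali → Porto → Quito → Perth → Tokyo → Lima → Lagos → Seoul → Delhi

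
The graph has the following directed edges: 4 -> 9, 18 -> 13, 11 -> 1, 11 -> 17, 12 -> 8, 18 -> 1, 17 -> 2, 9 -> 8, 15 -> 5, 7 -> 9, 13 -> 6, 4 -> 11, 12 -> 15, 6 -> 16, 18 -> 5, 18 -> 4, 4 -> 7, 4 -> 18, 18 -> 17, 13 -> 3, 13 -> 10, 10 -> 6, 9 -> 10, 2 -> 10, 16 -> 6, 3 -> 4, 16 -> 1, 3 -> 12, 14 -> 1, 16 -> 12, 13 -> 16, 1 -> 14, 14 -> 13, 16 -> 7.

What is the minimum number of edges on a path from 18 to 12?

Level 0: 18
Level 1: 1, 4, 5, 13, 17
Level 2: 2, 3, 6, 7, 9, 10, 11, 14, 16
Level 3: 8, 12
Level 4: 15
12 first appears at level 3.

3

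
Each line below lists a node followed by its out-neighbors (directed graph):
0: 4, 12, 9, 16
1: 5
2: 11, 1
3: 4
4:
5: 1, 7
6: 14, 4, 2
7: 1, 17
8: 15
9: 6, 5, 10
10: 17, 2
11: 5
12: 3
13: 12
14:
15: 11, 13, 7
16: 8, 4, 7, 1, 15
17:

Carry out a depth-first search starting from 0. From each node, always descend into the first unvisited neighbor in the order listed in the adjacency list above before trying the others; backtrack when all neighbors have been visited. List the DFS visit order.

0, 4, 12, 3, 9, 6, 14, 2, 11, 5, 1, 7, 17, 10, 16, 8, 15, 13

Visit 0
0 → 4
0 → 12
12 → 3
0 → 9
9 → 6
6 → 14
6 → 2
2 → 11
11 → 5
5 → 1
5 → 7
7 → 17
9 → 10
0 → 16
16 → 8
8 → 15
15 → 13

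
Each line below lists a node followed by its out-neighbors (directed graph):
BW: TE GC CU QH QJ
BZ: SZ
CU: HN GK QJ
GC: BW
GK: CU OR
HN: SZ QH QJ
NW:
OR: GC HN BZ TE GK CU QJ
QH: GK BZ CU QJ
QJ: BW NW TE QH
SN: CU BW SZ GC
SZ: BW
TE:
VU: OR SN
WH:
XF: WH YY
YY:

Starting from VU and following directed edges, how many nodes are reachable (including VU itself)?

BFS from VU visits: VU, OR, SN, GC, HN, BZ, TE, GK, CU, QJ, BW, SZ, QH, NW
Reachable nodes: 14 of 17 total.

14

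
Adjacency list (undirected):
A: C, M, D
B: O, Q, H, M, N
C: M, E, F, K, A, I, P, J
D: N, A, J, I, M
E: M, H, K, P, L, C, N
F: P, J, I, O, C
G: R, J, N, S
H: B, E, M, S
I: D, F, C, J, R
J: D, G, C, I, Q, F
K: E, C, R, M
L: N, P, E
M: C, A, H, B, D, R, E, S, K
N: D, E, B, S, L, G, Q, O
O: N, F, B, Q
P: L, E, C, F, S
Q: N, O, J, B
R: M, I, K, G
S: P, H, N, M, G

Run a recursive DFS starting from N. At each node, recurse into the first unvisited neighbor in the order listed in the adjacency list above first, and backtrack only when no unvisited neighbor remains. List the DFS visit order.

N, D, A, C, M, H, B, O, F, P, L, E, K, R, I, J, G, S, Q

Visit N
N → D
D → A
A → C
C → M
M → H
H → B
B → O
O → F
F → P
P → L
L → E
E → K
K → R
R → I
I → J
J → G
G → S
J → Q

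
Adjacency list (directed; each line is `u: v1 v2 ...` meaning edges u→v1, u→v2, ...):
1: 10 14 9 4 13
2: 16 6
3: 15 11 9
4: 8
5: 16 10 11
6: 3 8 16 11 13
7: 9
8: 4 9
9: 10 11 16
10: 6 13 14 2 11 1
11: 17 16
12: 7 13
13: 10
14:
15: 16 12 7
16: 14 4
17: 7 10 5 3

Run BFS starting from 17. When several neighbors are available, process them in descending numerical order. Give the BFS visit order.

17 -> 10 -> 7 -> 5 -> 3 -> 14 -> 13 -> 11 -> 6 -> 2 -> 1 -> 9 -> 16 -> 15 -> 8 -> 4 -> 12

Visit 17; enqueue 10, 7, 5, 3 → queue [10, 7, 5, 3]
Visit 10; enqueue 14, 13, 11, 6, 2, 1 → queue [7, 5, 3, 14, 13, 11, 6, 2, 1]
Visit 7; enqueue 9 → queue [5, 3, 14, 13, 11, 6, 2, 1, 9]
Visit 5; enqueue 16 → queue [3, 14, 13, 11, 6, 2, 1, 9, 16]
Visit 3; enqueue 15 → queue [14, 13, 11, 6, 2, 1, 9, 16, 15]
Visit 14 → queue [13, 11, 6, 2, 1, 9, 16, 15]
Visit 13 → queue [11, 6, 2, 1, 9, 16, 15]
Visit 11 → queue [6, 2, 1, 9, 16, 15]
Visit 6; enqueue 8 → queue [2, 1, 9, 16, 15, 8]
Visit 2 → queue [1, 9, 16, 15, 8]
Visit 1; enqueue 4 → queue [9, 16, 15, 8, 4]
Visit 9 → queue [16, 15, 8, 4]
Visit 16 → queue [15, 8, 4]
Visit 15; enqueue 12 → queue [8, 4, 12]
Visit 8 → queue [4, 12]
Visit 4 → queue [12]
Visit 12 → queue []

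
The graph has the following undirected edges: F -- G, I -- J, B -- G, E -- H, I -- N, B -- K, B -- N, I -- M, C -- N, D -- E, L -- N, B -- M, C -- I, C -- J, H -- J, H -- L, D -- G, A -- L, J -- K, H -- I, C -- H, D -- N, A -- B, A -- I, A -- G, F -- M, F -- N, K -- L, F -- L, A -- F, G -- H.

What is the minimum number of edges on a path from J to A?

2

Level 0: J
Level 1: C, H, I, K
Level 2: A, B, E, G, L, M, N
Level 3: D, F
A first appears at level 2.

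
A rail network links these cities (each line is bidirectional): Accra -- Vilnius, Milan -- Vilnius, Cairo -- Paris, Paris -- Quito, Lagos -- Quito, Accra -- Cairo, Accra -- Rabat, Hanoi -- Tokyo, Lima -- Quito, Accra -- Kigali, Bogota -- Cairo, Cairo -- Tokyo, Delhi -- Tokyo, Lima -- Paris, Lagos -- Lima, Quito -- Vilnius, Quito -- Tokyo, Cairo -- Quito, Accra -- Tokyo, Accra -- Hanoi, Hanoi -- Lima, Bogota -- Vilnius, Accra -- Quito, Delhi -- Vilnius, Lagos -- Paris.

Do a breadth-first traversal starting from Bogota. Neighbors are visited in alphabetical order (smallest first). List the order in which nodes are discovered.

Visit Bogota; enqueue Cairo, Vilnius → queue [Cairo, Vilnius]
Visit Cairo; enqueue Accra, Paris, Quito, Tokyo → queue [Vilnius, Accra, Paris, Quito, Tokyo]
Visit Vilnius; enqueue Delhi, Milan → queue [Accra, Paris, Quito, Tokyo, Delhi, Milan]
Visit Accra; enqueue Hanoi, Kigali, Rabat → queue [Paris, Quito, Tokyo, Delhi, Milan, Hanoi, Kigali, Rabat]
Visit Paris; enqueue Lagos, Lima → queue [Quito, Tokyo, Delhi, Milan, Hanoi, Kigali, Rabat, Lagos, Lima]
Visit Quito → queue [Tokyo, Delhi, Milan, Hanoi, Kigali, Rabat, Lagos, Lima]
Visit Tokyo → queue [Delhi, Milan, Hanoi, Kigali, Rabat, Lagos, Lima]
Visit Delhi → queue [Milan, Hanoi, Kigali, Rabat, Lagos, Lima]
Visit Milan → queue [Hanoi, Kigali, Rabat, Lagos, Lima]
Visit Hanoi → queue [Kigali, Rabat, Lagos, Lima]
Visit Kigali → queue [Rabat, Lagos, Lima]
Visit Rabat → queue [Lagos, Lima]
Visit Lagos → queue [Lima]
Visit Lima → queue []

Bogota, Cairo, Vilnius, Accra, Paris, Quito, Tokyo, Delhi, Milan, Hanoi, Kigali, Rabat, Lagos, Lima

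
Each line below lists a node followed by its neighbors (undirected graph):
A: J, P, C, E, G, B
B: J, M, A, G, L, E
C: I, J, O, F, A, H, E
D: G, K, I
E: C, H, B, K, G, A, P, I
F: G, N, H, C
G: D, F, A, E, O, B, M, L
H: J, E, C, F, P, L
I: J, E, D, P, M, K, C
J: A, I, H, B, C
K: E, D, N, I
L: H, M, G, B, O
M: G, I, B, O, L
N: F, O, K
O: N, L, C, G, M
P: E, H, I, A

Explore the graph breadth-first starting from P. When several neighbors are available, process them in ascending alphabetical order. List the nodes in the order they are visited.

P A E H I B C G J K F L D M O N

Visit P; enqueue A, E, H, I → queue [A, E, H, I]
Visit A; enqueue B, C, G, J → queue [E, H, I, B, C, G, J]
Visit E; enqueue K → queue [H, I, B, C, G, J, K]
Visit H; enqueue F, L → queue [I, B, C, G, J, K, F, L]
Visit I; enqueue D, M → queue [B, C, G, J, K, F, L, D, M]
Visit B → queue [C, G, J, K, F, L, D, M]
Visit C; enqueue O → queue [G, J, K, F, L, D, M, O]
Visit G → queue [J, K, F, L, D, M, O]
Visit J → queue [K, F, L, D, M, O]
Visit K; enqueue N → queue [F, L, D, M, O, N]
Visit F → queue [L, D, M, O, N]
Visit L → queue [D, M, O, N]
Visit D → queue [M, O, N]
Visit M → queue [O, N]
Visit O → queue [N]
Visit N → queue []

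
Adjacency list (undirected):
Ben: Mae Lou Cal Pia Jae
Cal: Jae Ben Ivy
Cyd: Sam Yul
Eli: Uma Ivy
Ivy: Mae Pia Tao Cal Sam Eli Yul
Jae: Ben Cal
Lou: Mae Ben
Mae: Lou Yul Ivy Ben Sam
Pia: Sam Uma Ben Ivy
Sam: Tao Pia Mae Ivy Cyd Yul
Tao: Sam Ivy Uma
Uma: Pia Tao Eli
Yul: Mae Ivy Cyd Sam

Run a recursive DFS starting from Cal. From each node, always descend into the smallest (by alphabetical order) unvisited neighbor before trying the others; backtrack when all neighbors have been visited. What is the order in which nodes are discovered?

Cal -> Ben -> Jae -> Lou -> Mae -> Ivy -> Eli -> Uma -> Pia -> Sam -> Cyd -> Yul -> Tao

Visit Cal
Cal → Ben
Ben → Jae
Ben → Lou
Lou → Mae
Mae → Ivy
Ivy → Eli
Eli → Uma
Uma → Pia
Pia → Sam
Sam → Cyd
Cyd → Yul
Sam → Tao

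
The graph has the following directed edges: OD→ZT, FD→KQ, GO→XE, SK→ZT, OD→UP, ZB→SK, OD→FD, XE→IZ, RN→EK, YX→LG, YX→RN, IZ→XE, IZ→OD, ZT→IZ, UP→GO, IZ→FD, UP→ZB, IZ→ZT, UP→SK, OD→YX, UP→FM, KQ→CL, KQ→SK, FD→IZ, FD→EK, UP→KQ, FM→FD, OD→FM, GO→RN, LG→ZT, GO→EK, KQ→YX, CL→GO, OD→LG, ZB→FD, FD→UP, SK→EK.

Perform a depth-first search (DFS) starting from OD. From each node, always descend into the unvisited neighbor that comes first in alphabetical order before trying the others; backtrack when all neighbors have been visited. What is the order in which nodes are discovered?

OD, FD, EK, IZ, XE, ZT, KQ, CL, GO, RN, SK, YX, LG, UP, FM, ZB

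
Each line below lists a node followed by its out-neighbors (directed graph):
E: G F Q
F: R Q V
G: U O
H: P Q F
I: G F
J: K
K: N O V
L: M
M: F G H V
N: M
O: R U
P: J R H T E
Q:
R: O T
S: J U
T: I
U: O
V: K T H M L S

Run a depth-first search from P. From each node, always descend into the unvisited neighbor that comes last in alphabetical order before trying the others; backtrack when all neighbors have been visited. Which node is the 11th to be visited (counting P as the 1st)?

J

Visit P
P → T
T → I
I → G
G → U
U → O
O → R
I → F
F → V
V → S
S → J
J → K
K → N
N → M
M → H
H → Q
V → L
P → E

Visit order: P, T, I, G, U, O, R, F, V, S, J, K, N, M, H, Q, L, E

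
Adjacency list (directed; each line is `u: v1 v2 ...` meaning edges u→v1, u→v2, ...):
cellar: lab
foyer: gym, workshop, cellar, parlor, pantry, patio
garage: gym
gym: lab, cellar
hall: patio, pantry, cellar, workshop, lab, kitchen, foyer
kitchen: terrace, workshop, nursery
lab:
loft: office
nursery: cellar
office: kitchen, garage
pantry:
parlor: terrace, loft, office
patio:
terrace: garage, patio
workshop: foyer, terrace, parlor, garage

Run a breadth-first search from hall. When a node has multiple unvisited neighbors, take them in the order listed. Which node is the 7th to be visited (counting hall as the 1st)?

Visit hall; enqueue patio, pantry, cellar, workshop, lab, kitchen, foyer → queue [patio, pantry, cellar, workshop, lab, kitchen, foyer]
Visit patio → queue [pantry, cellar, workshop, lab, kitchen, foyer]
Visit pantry → queue [cellar, workshop, lab, kitchen, foyer]
Visit cellar → queue [workshop, lab, kitchen, foyer]
Visit workshop; enqueue terrace, parlor, garage → queue [lab, kitchen, foyer, terrace, parlor, garage]
Visit lab → queue [kitchen, foyer, terrace, parlor, garage]
Visit kitchen; enqueue nursery → queue [foyer, terrace, parlor, garage, nursery]
Visit foyer; enqueue gym → queue [terrace, parlor, garage, nursery, gym]
Visit terrace → queue [parlor, garage, nursery, gym]
Visit parlor; enqueue loft, office → queue [garage, nursery, gym, loft, office]
Visit garage → queue [nursery, gym, loft, office]
Visit nursery → queue [gym, loft, office]
Visit gym → queue [loft, office]
Visit loft → queue [office]
Visit office → queue []

Visit order: hall, patio, pantry, cellar, workshop, lab, kitchen, foyer, terrace, parlor, garage, nursery, gym, loft, office

kitchen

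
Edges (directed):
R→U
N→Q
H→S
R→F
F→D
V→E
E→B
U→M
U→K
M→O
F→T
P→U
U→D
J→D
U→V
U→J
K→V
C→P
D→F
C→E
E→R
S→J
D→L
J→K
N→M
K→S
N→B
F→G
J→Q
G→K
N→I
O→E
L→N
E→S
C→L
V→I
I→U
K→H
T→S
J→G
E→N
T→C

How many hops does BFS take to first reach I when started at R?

3

Level 0: R
Level 1: F, U
Level 2: D, G, J, K, M, T, V
Level 3: C, E, H, I, L, O, Q, S
Level 4: B, N, P
I first appears at level 3.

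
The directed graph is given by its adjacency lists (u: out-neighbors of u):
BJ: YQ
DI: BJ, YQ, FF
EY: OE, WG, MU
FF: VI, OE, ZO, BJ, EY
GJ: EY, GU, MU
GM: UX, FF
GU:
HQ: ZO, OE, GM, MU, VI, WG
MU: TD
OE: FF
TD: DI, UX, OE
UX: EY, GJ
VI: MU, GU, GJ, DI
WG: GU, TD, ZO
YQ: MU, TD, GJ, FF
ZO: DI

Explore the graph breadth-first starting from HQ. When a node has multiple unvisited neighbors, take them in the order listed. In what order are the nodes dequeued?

HQ ZO OE GM MU VI WG DI FF UX TD GU GJ BJ YQ EY

Visit HQ; enqueue ZO, OE, GM, MU, VI, WG → queue [ZO, OE, GM, MU, VI, WG]
Visit ZO; enqueue DI → queue [OE, GM, MU, VI, WG, DI]
Visit OE; enqueue FF → queue [GM, MU, VI, WG, DI, FF]
Visit GM; enqueue UX → queue [MU, VI, WG, DI, FF, UX]
Visit MU; enqueue TD → queue [VI, WG, DI, FF, UX, TD]
Visit VI; enqueue GU, GJ → queue [WG, DI, FF, UX, TD, GU, GJ]
Visit WG → queue [DI, FF, UX, TD, GU, GJ]
Visit DI; enqueue BJ, YQ → queue [FF, UX, TD, GU, GJ, BJ, YQ]
Visit FF; enqueue EY → queue [UX, TD, GU, GJ, BJ, YQ, EY]
Visit UX → queue [TD, GU, GJ, BJ, YQ, EY]
Visit TD → queue [GU, GJ, BJ, YQ, EY]
Visit GU → queue [GJ, BJ, YQ, EY]
Visit GJ → queue [BJ, YQ, EY]
Visit BJ → queue [YQ, EY]
Visit YQ → queue [EY]
Visit EY → queue []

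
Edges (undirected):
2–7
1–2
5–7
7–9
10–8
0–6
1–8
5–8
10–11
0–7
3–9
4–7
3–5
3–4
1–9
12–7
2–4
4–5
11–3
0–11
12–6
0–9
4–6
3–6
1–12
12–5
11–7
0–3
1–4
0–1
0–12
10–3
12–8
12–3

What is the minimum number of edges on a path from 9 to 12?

2

Level 0: 9
Level 1: 0, 1, 3, 7
Level 2: 2, 4, 5, 6, 8, 10, 11, 12
12 first appears at level 2.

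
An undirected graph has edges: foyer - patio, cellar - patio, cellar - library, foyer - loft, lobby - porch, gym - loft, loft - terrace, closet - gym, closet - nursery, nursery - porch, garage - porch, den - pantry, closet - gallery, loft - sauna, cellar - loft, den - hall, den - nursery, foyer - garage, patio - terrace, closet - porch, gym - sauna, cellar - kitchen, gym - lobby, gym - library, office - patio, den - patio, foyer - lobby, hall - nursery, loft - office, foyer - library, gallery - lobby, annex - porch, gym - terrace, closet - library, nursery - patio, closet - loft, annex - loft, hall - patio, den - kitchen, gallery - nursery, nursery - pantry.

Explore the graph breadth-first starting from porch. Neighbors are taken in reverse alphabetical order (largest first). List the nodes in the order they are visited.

porch, nursery, lobby, garage, closet, annex, patio, pantry, hall, gallery, den, gym, foyer, loft, library, terrace, office, cellar, kitchen, sauna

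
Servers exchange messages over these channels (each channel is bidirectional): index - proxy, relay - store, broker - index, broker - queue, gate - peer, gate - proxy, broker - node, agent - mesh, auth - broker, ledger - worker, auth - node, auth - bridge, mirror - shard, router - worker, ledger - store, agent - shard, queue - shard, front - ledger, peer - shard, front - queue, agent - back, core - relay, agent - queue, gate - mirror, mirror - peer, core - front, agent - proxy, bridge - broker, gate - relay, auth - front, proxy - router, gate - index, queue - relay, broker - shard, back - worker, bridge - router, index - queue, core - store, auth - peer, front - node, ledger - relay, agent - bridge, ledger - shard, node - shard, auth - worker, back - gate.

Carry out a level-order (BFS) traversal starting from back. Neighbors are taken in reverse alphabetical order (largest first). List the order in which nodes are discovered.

Visit back; enqueue worker, gate, agent → queue [worker, gate, agent]
Visit worker; enqueue router, ledger, auth → queue [gate, agent, router, ledger, auth]
Visit gate; enqueue relay, proxy, peer, mirror, index → queue [agent, router, ledger, auth, relay, proxy, peer, mirror, index]
Visit agent; enqueue shard, queue, mesh, bridge → queue [router, ledger, auth, relay, proxy, peer, mirror, index, shard, queue, mesh, bridge]
Visit router → queue [ledger, auth, relay, proxy, peer, mirror, index, shard, queue, mesh, bridge]
Visit ledger; enqueue store, front → queue [auth, relay, proxy, peer, mirror, index, shard, queue, mesh, bridge, store, front]
Visit auth; enqueue node, broker → queue [relay, proxy, peer, mirror, index, shard, queue, mesh, bridge, store, front, node, broker]
Visit relay; enqueue core → queue [proxy, peer, mirror, index, shard, queue, mesh, bridge, store, front, node, broker, core]
Visit proxy → queue [peer, mirror, index, shard, queue, mesh, bridge, store, front, node, broker, core]
Visit peer → queue [mirror, index, shard, queue, mesh, bridge, store, front, node, broker, core]
Visit mirror → queue [index, shard, queue, mesh, bridge, store, front, node, broker, core]
Visit index → queue [shard, queue, mesh, bridge, store, front, node, broker, core]
Visit shard → queue [queue, mesh, bridge, store, front, node, broker, core]
Visit queue → queue [mesh, bridge, store, front, node, broker, core]
Visit mesh → queue [bridge, store, front, node, broker, core]
Visit bridge → queue [store, front, node, broker, core]
Visit store → queue [front, node, broker, core]
Visit front → queue [node, broker, core]
Visit node → queue [broker, core]
Visit broker → queue [core]
Visit core → queue []

back worker gate agent router ledger auth relay proxy peer mirror index shard queue mesh bridge store front node broker core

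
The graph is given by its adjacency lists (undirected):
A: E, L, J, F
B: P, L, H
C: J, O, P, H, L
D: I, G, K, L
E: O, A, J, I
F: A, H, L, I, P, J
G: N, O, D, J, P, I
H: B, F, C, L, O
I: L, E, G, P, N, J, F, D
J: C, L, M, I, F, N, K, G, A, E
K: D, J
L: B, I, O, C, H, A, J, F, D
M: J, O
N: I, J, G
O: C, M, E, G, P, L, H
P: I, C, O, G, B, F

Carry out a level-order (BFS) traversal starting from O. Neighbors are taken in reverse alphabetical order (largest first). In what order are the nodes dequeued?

O, P, M, L, H, G, E, C, I, F, B, J, D, A, N, K

Visit O; enqueue P, M, L, H, G, E, C → queue [P, M, L, H, G, E, C]
Visit P; enqueue I, F, B → queue [M, L, H, G, E, C, I, F, B]
Visit M; enqueue J → queue [L, H, G, E, C, I, F, B, J]
Visit L; enqueue D, A → queue [H, G, E, C, I, F, B, J, D, A]
Visit H → queue [G, E, C, I, F, B, J, D, A]
Visit G; enqueue N → queue [E, C, I, F, B, J, D, A, N]
Visit E → queue [C, I, F, B, J, D, A, N]
Visit C → queue [I, F, B, J, D, A, N]
Visit I → queue [F, B, J, D, A, N]
Visit F → queue [B, J, D, A, N]
Visit B → queue [J, D, A, N]
Visit J; enqueue K → queue [D, A, N, K]
Visit D → queue [A, N, K]
Visit A → queue [N, K]
Visit N → queue [K]
Visit K → queue []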